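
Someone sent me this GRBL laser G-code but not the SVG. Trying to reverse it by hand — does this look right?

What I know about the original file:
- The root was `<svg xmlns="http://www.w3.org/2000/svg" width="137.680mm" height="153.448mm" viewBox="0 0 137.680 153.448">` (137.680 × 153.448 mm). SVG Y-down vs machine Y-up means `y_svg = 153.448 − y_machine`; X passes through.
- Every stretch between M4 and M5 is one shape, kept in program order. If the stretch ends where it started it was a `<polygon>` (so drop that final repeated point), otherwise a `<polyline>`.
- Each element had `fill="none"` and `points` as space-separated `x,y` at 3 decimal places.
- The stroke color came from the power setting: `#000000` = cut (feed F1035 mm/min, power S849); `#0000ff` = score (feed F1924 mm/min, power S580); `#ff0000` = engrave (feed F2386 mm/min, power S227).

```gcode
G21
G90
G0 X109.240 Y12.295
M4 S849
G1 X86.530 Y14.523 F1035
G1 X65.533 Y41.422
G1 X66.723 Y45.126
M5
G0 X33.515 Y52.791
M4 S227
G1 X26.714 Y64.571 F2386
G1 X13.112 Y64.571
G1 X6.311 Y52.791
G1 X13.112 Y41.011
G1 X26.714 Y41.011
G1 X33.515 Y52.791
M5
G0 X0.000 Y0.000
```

<svg xmlns="http://www.w3.org/2000/svg" width="137.680mm" height="153.448mm" viewBox="0 0 137.680 153.448">
  <polyline points="109.240,141.153 86.530,138.925 65.533,112.026 66.723,108.322" fill="none" stroke="#000000"/>
  <polygon points="33.515,100.657 26.714,88.877 13.112,88.877 6.311,100.657 13.112,112.437 26.714,112.437" fill="none" stroke="#ff0000"/>
</svg>

y_svg = 153.448 − y_m.

[1] S849→`#000000` (cut); open run; points: 109.240,141.153 86.530,138.925 65.533,112.026 66.723,108.322

[2] S227→`#ff0000` (engrave); closed run; points: 33.515,100.657 26.714,88.877 13.112,88.877 6.311,100.657 13.112,112.437 26.714,112.437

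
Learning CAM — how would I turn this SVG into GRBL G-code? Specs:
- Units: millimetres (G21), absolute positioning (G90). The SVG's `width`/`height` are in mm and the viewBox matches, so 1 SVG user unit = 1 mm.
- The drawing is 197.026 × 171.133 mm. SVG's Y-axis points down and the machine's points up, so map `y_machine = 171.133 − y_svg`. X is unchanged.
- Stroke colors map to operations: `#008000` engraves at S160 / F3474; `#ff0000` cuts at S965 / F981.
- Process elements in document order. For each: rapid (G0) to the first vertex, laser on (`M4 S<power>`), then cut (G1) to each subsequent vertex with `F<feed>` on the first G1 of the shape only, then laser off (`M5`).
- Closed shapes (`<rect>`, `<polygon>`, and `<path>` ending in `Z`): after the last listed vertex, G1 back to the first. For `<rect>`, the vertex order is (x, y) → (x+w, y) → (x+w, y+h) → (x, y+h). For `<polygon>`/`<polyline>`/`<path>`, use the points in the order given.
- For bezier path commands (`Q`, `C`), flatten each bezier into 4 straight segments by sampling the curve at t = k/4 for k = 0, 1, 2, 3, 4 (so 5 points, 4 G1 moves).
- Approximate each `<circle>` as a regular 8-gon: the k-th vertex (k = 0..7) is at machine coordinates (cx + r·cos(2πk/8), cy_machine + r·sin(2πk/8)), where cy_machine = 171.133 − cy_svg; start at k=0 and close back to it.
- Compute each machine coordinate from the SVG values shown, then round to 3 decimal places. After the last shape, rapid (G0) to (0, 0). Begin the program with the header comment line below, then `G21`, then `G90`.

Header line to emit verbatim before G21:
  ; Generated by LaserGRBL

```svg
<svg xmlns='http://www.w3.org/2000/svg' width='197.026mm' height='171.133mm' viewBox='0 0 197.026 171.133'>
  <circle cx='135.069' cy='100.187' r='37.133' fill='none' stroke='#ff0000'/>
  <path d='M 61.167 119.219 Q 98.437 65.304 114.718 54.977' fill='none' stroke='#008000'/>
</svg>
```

viewBox `0 0 197.026 171.133` with mm width/height → 1 unit = 1 mm. Flip: y_m = 171.133 − y_svg.

**Shape 1** — `<circle>` circle, stroke `#ff0000` → cut (S965, F981). Machine vertices: (172.202,70.946) → (161.326,97.203) → (135.069,108.079) → (108.812,97.203) → (97.936,70.946) → (108.812,44.689) → (135.069,33.813) → (161.326,44.689) → (172.202,70.946). Closed: final G1 returns to the first vertex.

**Shape 2** — `<path>` quadratic bezier, stroke `#008000` → engrave (S160, F3474). Control points (SVG): P0=(61.167,119.219), P1=(98.437,65.304), P2=(114.718,54.977); sampled at t=k/4. Machine vertices: (61.167,51.914) → (78.490,76.147) → (93.190,94.932) → (105.266,108.268) → (114.718,116.156). Open path.

; Generated by LaserGRBL
G21
G90
G0 X172.202 Y70.946
M4 S965
G1 X161.326 Y97.203 F981
G1 X135.069 Y108.079
G1 X108.812 Y97.203
G1 X97.936 Y70.946
G1 X108.812 Y44.689
G1 X135.069 Y33.813
G1 X161.326 Y44.689
G1 X172.202 Y70.946
M5
G0 X61.167 Y51.914
M4 S160
G1 X78.490 Y76.147 F3474
G1 X93.190 Y94.932
G1 X105.266 Y108.268
G1 X114.718 Y116.156
M5
G0 X0.000 Y0.000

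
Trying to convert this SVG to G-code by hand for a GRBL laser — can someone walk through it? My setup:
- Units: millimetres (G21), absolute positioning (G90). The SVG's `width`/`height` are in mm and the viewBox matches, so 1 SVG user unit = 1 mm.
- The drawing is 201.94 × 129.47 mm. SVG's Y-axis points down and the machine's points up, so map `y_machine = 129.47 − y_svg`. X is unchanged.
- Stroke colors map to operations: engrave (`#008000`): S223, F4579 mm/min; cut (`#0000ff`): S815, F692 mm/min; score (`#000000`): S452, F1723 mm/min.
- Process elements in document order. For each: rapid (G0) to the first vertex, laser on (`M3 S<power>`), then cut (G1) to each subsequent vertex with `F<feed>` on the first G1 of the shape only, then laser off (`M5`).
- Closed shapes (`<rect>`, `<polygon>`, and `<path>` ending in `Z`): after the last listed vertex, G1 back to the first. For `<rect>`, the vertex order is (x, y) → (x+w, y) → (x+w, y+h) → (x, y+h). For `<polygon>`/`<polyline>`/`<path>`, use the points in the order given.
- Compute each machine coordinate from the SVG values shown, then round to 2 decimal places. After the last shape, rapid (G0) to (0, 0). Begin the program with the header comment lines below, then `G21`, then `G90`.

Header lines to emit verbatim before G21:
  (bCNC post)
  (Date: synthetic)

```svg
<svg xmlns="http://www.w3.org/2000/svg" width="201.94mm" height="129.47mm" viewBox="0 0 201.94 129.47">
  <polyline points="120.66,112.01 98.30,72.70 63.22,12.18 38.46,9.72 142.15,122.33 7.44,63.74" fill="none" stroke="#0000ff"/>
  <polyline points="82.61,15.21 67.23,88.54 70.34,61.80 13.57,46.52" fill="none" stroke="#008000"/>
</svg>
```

viewBox `0 0 201.94 129.47` with mm width/height → 1 unit = 1 mm. Flip: y_m = 129.47 − y_svg.

**Shape 1** — `<polyline>` open polyline, stroke `#0000ff` → cut (S815, F692). Machine vertices: (120.66,17.46) → (98.30,56.77) → (63.22,117.29) → (38.46,119.75) → (142.15,7.14) → (7.44,65.73). Open path.

**Shape 2** — `<polyline>` open polyline, stroke `#008000` → engrave (S223, F4579). Machine vertices: (82.61,114.26) → (67.23,40.93) → (70.34,67.67) → (13.57,82.95). Open path.

(bCNC post)
(Date: synthetic)
G21
G90
G0 X120.66 Y17.46
M3 S815
G1 X98.30 Y56.77 F692
G1 X63.22 Y117.29
G1 X38.46 Y119.75
G1 X142.15 Y7.14
G1 X7.44 Y65.73
M5
G0 X82.61 Y114.26
M3 S223
G1 X67.23 Y40.93 F4579
G1 X70.34 Y67.67
G1 X13.57 Y82.95
M5
G0 X0.00 Y0.00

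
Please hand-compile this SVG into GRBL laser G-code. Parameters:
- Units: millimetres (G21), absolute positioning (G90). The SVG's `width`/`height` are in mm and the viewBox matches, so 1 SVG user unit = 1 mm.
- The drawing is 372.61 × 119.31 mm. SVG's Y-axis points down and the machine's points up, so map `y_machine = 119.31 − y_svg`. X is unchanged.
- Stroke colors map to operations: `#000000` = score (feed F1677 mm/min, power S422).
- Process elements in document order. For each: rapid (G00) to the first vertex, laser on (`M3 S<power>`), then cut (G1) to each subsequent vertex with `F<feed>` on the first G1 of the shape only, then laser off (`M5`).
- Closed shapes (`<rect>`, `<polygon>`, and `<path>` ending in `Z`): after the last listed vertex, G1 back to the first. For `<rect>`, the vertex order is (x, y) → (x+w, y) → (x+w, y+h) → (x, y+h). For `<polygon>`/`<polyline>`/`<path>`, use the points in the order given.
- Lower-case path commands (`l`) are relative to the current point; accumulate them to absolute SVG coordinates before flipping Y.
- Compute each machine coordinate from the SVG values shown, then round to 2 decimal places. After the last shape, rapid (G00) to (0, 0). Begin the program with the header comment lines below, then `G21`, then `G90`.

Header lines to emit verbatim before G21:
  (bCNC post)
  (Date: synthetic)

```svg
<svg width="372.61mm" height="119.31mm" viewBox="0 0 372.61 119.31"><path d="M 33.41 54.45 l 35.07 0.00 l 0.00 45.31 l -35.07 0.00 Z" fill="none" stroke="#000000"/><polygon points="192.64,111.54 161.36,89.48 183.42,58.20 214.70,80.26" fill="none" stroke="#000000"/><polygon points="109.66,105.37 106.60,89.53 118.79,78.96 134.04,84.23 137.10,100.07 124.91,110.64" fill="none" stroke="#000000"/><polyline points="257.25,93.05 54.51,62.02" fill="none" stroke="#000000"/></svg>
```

1 u = 1 mm; y_m = 119.31 − y.

[1] `<path>` rectangle, #000000→score S422 F1677: (33.41,64.86) → (68.48,64.86) → (68.48,19.55) → (33.41,19.55) → (33.41,64.86) (closed)

[2] `<polygon>` regular polygon, #000000→score S422 F1677: (192.64,7.77) → (161.36,29.83) → (183.42,61.11) → (214.70,39.05) → (192.64,7.77) (closed)

[3] `<polygon>` regular polygon, #000000→score S422 F1677: (109.66,13.94) → (106.60,29.78) → (118.79,40.35) → (134.04,35.08) → (137.10,19.24) → (124.91,8.67) → (109.66,13.94) (closed)

[4] `<polyline>` line segment, #000000→score S422 F1677: (257.25,26.26) → (54.51,57.29)

(bCNC post)
(Date: synthetic)
G21
G90
G00 X33.41 Y64.86
M3 S422
G1 X68.48 Y64.86 F1677
G1 X68.48 Y19.55
G1 X33.41 Y19.55
G1 X33.41 Y64.86
M5
G00 X192.64 Y7.77
M3 S422
G1 X161.36 Y29.83 F1677
G1 X183.42 Y61.11
G1 X214.70 Y39.05
G1 X192.64 Y7.77
M5
G00 X109.66 Y13.94
M3 S422
G1 X106.60 Y29.78 F1677
G1 X118.79 Y40.35
G1 X134.04 Y35.08
G1 X137.10 Y19.24
G1 X124.91 Y8.67
G1 X109.66 Y13.94
M5
G00 X257.25 Y26.26
M3 S422
G1 X54.51 Y57.29 F1677
M5
G00 X0.00 Y0.00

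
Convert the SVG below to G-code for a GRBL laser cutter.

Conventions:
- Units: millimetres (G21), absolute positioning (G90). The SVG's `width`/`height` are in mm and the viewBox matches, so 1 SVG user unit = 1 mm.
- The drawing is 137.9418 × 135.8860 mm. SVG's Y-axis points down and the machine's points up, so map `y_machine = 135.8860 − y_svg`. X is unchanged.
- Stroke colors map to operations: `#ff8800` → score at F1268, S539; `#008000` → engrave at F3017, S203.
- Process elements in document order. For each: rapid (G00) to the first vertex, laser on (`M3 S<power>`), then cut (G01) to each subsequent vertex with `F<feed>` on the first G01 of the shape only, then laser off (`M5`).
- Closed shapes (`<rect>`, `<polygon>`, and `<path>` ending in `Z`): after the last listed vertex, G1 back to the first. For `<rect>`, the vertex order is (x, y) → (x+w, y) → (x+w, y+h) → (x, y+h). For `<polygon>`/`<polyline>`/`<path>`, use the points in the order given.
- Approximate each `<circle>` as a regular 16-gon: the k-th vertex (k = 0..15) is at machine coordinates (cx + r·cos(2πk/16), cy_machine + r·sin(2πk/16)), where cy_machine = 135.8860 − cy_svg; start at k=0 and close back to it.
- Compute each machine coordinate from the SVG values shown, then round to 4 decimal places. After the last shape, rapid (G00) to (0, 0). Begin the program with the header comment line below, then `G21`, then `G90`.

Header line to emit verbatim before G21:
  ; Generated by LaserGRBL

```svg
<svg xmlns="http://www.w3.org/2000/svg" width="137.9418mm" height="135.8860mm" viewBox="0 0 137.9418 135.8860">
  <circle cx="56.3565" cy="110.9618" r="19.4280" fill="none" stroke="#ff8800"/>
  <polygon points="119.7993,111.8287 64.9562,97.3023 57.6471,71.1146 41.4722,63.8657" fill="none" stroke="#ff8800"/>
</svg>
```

; Generated by LaserGRBL
G21
G90
G00 X75.7845 Y24.9242
M3 S539
G01 X74.3056 Y32.3590 F1268
G01 X70.0942 Y38.6619
G01 X63.7913 Y42.8733
G01 X56.3565 Y44.3522
G01 X48.9217 Y42.8733
G01 X42.6188 Y38.6619
G01 X38.4074 Y32.3590
G01 X36.9285 Y24.9242
G01 X38.4074 Y17.4894
G01 X42.6188 Y11.1865
G01 X48.9217 Y6.9751
G01 X56.3565 Y5.4962
G01 X63.7913 Y6.9751
G01 X70.0942 Y11.1865
G01 X74.3056 Y17.4894
G01 X75.7845 Y24.9242
M5
G00 X119.7993 Y24.0573
M3 S539
G01 X64.9562 Y38.5837 F1268
G01 X57.6471 Y64.7714
G01 X41.4722 Y72.0203
G01 X119.7993 Y24.0573
M5
G00 X0.0000 Y0.0000

Since the viewBox matches the mm dimensions, user units are millimetres directly. The only transform is the Y-flip y_m = 135.8860 − y_svg.

Shape 1 is a circle drawn with `<circle>`. Its stroke #ff8800 means score at S539, F1268. After flipping Y the toolpath is (75.7845,24.9242) → (74.3056,32.3590) → (70.0942,38.6619) → (63.7913,42.8733) → (56.3565,44.3522) → (48.9217,42.8733) → (42.6188,38.6619) → (38.4074,32.3590) → (36.9285,24.9242) → (38.4074,17.4894) → (42.6188,11.1865) → (48.9217,6.9751) → (56.3565,5.4962) → (63.7913,6.9751) → (70.0942,11.1865) → (74.3056,17.4894) → (75.7845,24.9242), returning to the start.

Shape 2 is a closed polygon drawn with `<polygon>`. Its stroke #ff8800 means score at S539, F1268. After flipping Y the toolpath is (119.7993,24.0573) → (64.9562,38.5837) → (57.6471,64.7714) → (41.4722,72.0203) → (119.7993,24.0573), returning to the start.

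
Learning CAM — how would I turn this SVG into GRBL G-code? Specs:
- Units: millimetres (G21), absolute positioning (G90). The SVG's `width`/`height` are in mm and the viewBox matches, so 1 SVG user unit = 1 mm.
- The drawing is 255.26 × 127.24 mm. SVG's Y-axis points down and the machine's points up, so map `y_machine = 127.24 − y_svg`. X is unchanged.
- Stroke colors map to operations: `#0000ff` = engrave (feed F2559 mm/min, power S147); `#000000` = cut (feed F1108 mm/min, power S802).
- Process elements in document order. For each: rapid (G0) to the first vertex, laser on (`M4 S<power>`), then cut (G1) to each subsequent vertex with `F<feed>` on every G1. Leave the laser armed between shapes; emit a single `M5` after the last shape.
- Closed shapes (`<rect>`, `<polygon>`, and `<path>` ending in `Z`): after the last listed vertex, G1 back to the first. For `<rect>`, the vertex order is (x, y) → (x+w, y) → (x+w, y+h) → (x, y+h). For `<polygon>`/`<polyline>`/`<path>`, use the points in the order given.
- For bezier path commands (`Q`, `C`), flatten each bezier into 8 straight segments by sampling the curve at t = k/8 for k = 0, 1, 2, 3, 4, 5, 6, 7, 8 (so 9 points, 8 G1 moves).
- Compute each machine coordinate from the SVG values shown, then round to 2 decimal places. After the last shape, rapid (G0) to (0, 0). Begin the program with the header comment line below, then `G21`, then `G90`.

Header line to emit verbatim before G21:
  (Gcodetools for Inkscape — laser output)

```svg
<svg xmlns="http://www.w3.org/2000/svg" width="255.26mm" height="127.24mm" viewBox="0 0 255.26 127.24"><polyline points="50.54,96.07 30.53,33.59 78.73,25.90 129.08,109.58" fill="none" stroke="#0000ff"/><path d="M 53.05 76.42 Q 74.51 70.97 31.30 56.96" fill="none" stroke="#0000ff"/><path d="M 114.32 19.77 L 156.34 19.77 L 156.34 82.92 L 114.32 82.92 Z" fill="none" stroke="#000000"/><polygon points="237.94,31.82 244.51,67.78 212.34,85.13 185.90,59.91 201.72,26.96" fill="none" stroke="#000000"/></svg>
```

(Gcodetools for Inkscape — laser output)
G21
G90
G0 X50.54 Y31.17
M4 S147
G1 X30.53 Y93.65 F2559
G1 X78.73 Y101.34 F2559
G1 X129.08 Y17.66 F2559
G0 X53.05 Y50.82
M4 S147
G1 X57.40 Y52.32 F2559
G1 X59.74 Y54.08 F2559
G1 X60.05 Y56.11 F2559
G1 X58.34 Y58.41 F2559
G1 X54.61 Y60.98 F2559
G1 X48.86 Y63.81 F2559
G1 X41.09 Y66.91 F2559
G1 X31.30 Y70.28 F2559
G0 X114.32 Y107.47
M4 S802
G1 X156.34 Y107.47 F1108
G1 X156.34 Y44.32 F1108
G1 X114.32 Y44.32 F1108
G1 X114.32 Y107.47 F1108
G0 X237.94 Y95.42
M4 S802
G1 X244.51 Y59.46 F1108
G1 X212.34 Y42.11 F1108
G1 X185.90 Y67.33 F1108
G1 X201.72 Y100.28 F1108
G1 X237.94 Y95.42 F1108
M5
G0 X0.00 Y0.00

viewBox `0 0 255.26 127.24` with mm width/height → 1 unit = 1 mm. Flip: y_m = 127.24 − y_svg.

**Shape 1** — `<polyline>` open polyline, stroke `#0000ff` → engrave (S147, F2559). Machine vertices: (50.54,31.17) → (30.53,93.65) → (78.73,101.34) → (129.08,17.66). Open path.

**Shape 2** — `<path>` quadratic bezier, stroke `#0000ff` → engrave (S147, F2559). Control points (SVG): P0=(53.05,76.42), P1=(74.51,70.97), P2=(31.30,56.96); sampled at t=k/8. Machine vertices: (53.05,50.82) → (57.40,52.32) → (59.74,54.08) → (60.05,56.11) → (58.34,58.41) → (54.61,60.98) → (48.86,63.81) → (41.09,66.91) → (31.30,70.28). Open path.

**Shape 3** — `<path>` rectangle, stroke `#000000` → cut (S802, F1108). Machine vertices: (114.32,107.47) → (156.34,107.47) → (156.34,44.32) → (114.32,44.32) → (114.32,107.47). Closed: final G1 returns to the first vertex.

**Shape 4** — `<polygon>` regular polygon, stroke `#000000` → cut (S802, F1108). Machine vertices: (237.94,95.42) → (244.51,59.46) → (212.34,42.11) → (185.90,67.33) → (201.72,100.28) → (237.94,95.42). Closed: final G1 returns to the first vertex.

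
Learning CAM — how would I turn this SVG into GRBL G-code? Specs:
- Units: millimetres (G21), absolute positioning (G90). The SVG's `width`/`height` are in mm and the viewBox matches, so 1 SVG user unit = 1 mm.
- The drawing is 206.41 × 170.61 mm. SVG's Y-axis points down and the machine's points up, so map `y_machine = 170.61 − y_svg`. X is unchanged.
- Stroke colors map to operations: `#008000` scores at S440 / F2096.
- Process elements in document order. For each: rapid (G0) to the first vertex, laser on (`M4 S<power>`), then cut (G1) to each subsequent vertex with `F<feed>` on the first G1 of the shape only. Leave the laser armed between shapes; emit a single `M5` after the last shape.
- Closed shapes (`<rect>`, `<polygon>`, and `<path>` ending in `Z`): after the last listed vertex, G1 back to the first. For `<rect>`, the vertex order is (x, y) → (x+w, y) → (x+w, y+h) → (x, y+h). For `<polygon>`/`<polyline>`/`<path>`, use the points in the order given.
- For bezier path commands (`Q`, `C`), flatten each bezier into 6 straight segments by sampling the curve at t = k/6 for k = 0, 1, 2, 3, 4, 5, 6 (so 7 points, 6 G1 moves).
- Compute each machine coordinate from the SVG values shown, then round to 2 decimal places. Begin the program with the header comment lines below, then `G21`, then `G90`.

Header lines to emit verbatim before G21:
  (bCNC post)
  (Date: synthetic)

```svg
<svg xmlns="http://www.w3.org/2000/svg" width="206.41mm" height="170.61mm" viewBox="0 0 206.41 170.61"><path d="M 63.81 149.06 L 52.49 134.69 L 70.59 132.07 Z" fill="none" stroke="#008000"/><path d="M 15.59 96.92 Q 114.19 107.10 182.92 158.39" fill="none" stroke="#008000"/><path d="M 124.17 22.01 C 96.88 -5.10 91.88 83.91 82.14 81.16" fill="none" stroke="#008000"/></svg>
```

viewBox `0 0 206.41 170.61` with mm width/height → 1 unit = 1 mm. Flip: y_m = 170.61 − y_svg.

**Shape 1** — `<path>` regular polygon, stroke `#008000` → score (S440, F2096). Machine vertices: (63.81,21.55) → (52.49,35.92) → (70.59,38.54) → (63.81,21.55). Closed: final G1 returns to the first vertex.

**Shape 2** — `<path>` quadratic bezier, stroke `#008000` → score (S440, F2096). Control points (SVG): P0=(15.59,96.92), P1=(114.19,107.10), P2=(182.92,158.39); sampled at t=k/6. Machine vertices: (15.59,73.69) → (47.63,69.15) → (78.00,62.34) → (106.72,53.23) → (133.78,41.85) → (159.18,28.17) → (182.92,12.22). Open path.

**Shape 3** — `<path>` cubic bezier, stroke `#008000` → score (S440, F2096). Control points (SVG): P0=(124.17,22.01), P1=(96.88,-5.10), P2=(91.88,83.91), P3=(82.14,81.16); sampled at t=k/6. Machine vertices: (124.17,148.60) → (112.26,153.44) → (103.31,144.70) → (96.57,128.16) → (91.30,109.59) → (86.74,94.76) → (82.14,89.45). Open path.

(bCNC post)
(Date: synthetic)
G21
G90
G0 X63.81 Y21.55
M4 S440
G1 X52.49 Y35.92 F2096
G1 X70.59 Y38.54
G1 X63.81 Y21.55
G0 X15.59 Y73.69
M4 S440
G1 X47.63 Y69.15 F2096
G1 X78.00 Y62.34
G1 X106.72 Y53.23
G1 X133.78 Y41.85
G1 X159.18 Y28.17
G1 X182.92 Y12.22
G0 X124.17 Y148.60
M4 S440
G1 X112.26 Y153.44 F2096
G1 X103.31 Y144.70
G1 X96.57 Y128.16
G1 X91.30 Y109.59
G1 X86.74 Y94.76
G1 X82.14 Y89.45
M5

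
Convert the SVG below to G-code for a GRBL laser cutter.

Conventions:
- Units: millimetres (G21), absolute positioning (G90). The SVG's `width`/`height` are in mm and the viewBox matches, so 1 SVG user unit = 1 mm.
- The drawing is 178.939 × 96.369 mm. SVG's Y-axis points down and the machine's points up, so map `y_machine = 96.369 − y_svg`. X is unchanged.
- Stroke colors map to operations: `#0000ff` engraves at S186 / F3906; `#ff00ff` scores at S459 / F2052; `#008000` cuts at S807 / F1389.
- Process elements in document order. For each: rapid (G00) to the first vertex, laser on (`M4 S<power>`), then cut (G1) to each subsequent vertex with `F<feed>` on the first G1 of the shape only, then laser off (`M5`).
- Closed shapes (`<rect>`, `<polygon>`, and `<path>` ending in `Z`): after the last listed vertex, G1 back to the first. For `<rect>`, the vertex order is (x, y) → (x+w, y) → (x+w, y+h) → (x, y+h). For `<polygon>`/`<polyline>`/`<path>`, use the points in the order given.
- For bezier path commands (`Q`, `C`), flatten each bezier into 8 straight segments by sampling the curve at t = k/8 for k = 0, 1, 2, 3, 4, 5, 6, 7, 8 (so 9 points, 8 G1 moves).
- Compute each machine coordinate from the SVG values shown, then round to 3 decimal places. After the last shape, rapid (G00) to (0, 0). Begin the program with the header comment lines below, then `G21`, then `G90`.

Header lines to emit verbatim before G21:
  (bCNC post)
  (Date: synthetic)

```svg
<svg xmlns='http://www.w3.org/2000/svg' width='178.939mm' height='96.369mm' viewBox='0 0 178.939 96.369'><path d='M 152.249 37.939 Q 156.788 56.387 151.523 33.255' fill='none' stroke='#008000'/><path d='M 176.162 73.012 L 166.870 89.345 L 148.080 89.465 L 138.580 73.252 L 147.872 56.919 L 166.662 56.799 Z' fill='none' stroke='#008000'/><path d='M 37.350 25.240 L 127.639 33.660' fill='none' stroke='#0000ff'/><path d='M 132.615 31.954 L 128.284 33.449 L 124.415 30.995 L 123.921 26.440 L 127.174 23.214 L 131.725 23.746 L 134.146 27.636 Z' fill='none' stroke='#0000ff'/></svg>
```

(bCNC post)
(Date: synthetic)
G21
G90
G00 X152.249 Y58.430
M4 S807
G1 X153.231 Y54.468 F1389
G1 X153.906 Y51.805
G1 X154.275 Y50.441
G1 X154.337 Y50.377
G1 X154.093 Y51.612
G1 X153.543 Y54.147
G1 X152.686 Y57.981
G1 X151.523 Y63.114
M5
G00 X176.162 Y23.357
M4 S807
G1 X166.870 Y7.024 F1389
G1 X148.080 Y6.904
G1 X138.580 Y23.117
G1 X147.872 Y39.450
G1 X166.662 Y39.570
G1 X176.162 Y23.357
M5
G00 X37.350 Y71.129
M4 S186
G1 X127.639 Y62.709 F3906
M5
G00 X132.615 Y64.415
M4 S186
G1 X128.284 Y62.920 F3906
G1 X124.415 Y65.374
G1 X123.921 Y69.929
G1 X127.174 Y73.155
G1 X131.725 Y72.623
G1 X134.146 Y68.733
G1 X132.615 Y64.415
M5
G00 X0.000 Y0.000

viewBox `0 0 178.939 96.369` with mm width/height → 1 unit = 1 mm. Flip: y_m = 96.369 − y_svg.

**Shape 1** — `<path>` quadratic bezier, stroke `#008000` → cut (S807, F1389). Control points (SVG): P0=(152.249,37.939), P1=(156.788,56.387), P2=(151.523,33.255); sampled at t=k/8. Machine vertices: (152.249,58.430) → (153.231,54.468) → (153.906,51.805) → (154.275,50.441) → (154.337,50.377) → (154.093,51.612) → (153.543,54.147) → (152.686,57.981) → (151.523,63.114). Open path.

**Shape 2** — `<path>` regular polygon, stroke `#008000` → cut (S807, F1389). Machine vertices: (176.162,23.357) → (166.870,7.024) → (148.080,6.904) → (138.580,23.117) → (147.872,39.450) → (166.662,39.570) → (176.162,23.357). Closed: final G1 returns to the first vertex.

**Shape 3** — `<path>` line segment, stroke `#0000ff` → engrave (S186, F3906). Machine vertices: (37.350,71.129) → (127.639,62.709). Open path.

**Shape 4** — `<path>` regular polygon, stroke `#0000ff` → engrave (S186, F3906). Machine vertices: (132.615,64.415) → (128.284,62.920) → (124.415,65.374) → (123.921,69.929) → (127.174,73.155) → (131.725,72.623) → (134.146,68.733) → (132.615,64.415). Closed: final G1 returns to the first vertex.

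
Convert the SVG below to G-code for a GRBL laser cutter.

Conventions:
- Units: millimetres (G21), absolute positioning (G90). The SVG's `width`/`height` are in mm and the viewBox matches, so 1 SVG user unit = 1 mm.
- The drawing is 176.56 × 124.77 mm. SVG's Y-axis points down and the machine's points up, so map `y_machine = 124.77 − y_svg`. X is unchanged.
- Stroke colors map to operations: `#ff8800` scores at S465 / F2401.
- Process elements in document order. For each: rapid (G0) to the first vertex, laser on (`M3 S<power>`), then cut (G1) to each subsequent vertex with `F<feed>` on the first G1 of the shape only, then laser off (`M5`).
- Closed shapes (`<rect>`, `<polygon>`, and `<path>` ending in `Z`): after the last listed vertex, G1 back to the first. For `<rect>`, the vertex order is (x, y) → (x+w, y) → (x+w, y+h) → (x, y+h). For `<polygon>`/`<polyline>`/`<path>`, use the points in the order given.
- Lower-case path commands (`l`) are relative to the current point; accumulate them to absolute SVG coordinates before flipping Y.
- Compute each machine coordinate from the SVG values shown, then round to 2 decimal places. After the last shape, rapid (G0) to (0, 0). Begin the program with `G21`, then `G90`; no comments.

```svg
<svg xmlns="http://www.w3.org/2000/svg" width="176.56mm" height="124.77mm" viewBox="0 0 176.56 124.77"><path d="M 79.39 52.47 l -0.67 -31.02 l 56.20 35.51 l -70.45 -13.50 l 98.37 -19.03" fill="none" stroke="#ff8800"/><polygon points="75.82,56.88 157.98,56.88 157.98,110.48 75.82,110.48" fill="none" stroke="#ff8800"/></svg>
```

G21
G90
G0 X79.39 Y72.30
M3 S465
G1 X78.72 Y103.32 F2401
G1 X134.92 Y67.81
G1 X64.47 Y81.31
G1 X162.84 Y100.34
M5
G0 X75.82 Y67.89
M3 S465
G1 X157.98 Y67.89 F2401
G1 X157.98 Y14.29
G1 X75.82 Y14.29
G1 X75.82 Y67.89
M5
G0 X0.00 Y0.00

1 u = 1 mm; y_m = 124.77 − y.

[1] `<path>` open polyline, #ff8800→score S465 F2401: (79.39,72.30) → (78.72,103.32) → (134.92,67.81) → (64.47,81.31) → (162.84,100.34)

[2] `<polygon>` rectangle, #ff8800→score S465 F2401: (75.82,67.89) → (157.98,67.89) → (157.98,14.29) → (75.82,14.29) → (75.82,67.89) (closed)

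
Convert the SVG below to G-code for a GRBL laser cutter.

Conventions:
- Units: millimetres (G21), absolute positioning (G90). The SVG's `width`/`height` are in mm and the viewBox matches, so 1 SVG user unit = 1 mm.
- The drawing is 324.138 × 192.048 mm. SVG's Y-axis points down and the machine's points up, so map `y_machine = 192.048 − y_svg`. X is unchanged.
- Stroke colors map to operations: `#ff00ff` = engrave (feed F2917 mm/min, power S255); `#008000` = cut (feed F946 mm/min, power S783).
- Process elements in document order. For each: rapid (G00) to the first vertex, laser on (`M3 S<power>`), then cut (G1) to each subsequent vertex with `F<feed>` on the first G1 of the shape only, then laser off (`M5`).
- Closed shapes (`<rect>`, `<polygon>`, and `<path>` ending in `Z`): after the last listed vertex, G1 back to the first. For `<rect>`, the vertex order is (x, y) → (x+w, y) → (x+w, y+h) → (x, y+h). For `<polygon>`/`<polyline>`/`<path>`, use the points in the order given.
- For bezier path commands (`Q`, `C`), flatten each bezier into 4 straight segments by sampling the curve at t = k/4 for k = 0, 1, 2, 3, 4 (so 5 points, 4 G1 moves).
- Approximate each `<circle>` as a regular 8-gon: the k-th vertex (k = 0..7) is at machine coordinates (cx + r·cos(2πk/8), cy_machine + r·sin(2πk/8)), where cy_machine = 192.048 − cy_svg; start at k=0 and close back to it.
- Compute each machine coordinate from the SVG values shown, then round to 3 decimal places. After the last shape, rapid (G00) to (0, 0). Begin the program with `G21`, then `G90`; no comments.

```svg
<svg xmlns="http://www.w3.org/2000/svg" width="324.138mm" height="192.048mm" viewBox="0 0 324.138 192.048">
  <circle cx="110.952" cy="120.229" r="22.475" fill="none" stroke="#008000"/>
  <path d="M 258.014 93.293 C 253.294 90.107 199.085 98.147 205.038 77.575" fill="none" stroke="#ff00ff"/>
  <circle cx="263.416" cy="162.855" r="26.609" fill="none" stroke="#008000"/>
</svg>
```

Since the viewBox matches the mm dimensions, user units are millimetres directly. The only transform is the Y-flip y_m = 192.048 − y_svg.

Shape 1 is a circle drawn with `<circle>`. Its stroke #008000 means cut at S783, F946. After flipping Y the toolpath is (133.427,71.819) → (126.844,87.711) → (110.952,94.294) → (95.060,87.711) → (88.477,71.819) → (95.060,55.927) → (110.952,49.344) → (126.844,55.927) → (133.427,71.819), returning to the start.

Shape 2 is a cubic bezier drawn with `<path>`. Its stroke #ff00ff means engrave at S255, F2917. After flipping Y the toolpath is (258.014,98.755) → (246.908,99.662) → (227.524,100.094) → (210.140,103.786) → (205.038,114.473).

Shape 3 is a circle drawn with `<circle>`. Its stroke #008000 means cut at S783, F946. After flipping Y the toolpath is (290.025,29.193) → (282.231,48.008) → (263.416,55.802) → (244.601,48.008) → (236.807,29.193) → (244.601,10.378) → (263.416,2.584) → (282.231,10.378) → (290.025,29.193), returning to the start.

G21
G90
G00 X133.427 Y71.819
M3 S783
G1 X126.844 Y87.711 F946
G1 X110.952 Y94.294
G1 X95.060 Y87.711
G1 X88.477 Y71.819
G1 X95.060 Y55.927
G1 X110.952 Y49.344
G1 X126.844 Y55.927
G1 X133.427 Y71.819
M5
G00 X258.014 Y98.755
M3 S255
G1 X246.908 Y99.662 F2917
G1 X227.524 Y100.094
G1 X210.140 Y103.786
G1 X205.038 Y114.473
M5
G00 X290.025 Y29.193
M3 S783
G1 X282.231 Y48.008 F946
G1 X263.416 Y55.802
G1 X244.601 Y48.008
G1 X236.807 Y29.193
G1 X244.601 Y10.378
G1 X263.416 Y2.584
G1 X282.231 Y10.378
G1 X290.025 Y29.193
M5
G00 X0.000 Y0.000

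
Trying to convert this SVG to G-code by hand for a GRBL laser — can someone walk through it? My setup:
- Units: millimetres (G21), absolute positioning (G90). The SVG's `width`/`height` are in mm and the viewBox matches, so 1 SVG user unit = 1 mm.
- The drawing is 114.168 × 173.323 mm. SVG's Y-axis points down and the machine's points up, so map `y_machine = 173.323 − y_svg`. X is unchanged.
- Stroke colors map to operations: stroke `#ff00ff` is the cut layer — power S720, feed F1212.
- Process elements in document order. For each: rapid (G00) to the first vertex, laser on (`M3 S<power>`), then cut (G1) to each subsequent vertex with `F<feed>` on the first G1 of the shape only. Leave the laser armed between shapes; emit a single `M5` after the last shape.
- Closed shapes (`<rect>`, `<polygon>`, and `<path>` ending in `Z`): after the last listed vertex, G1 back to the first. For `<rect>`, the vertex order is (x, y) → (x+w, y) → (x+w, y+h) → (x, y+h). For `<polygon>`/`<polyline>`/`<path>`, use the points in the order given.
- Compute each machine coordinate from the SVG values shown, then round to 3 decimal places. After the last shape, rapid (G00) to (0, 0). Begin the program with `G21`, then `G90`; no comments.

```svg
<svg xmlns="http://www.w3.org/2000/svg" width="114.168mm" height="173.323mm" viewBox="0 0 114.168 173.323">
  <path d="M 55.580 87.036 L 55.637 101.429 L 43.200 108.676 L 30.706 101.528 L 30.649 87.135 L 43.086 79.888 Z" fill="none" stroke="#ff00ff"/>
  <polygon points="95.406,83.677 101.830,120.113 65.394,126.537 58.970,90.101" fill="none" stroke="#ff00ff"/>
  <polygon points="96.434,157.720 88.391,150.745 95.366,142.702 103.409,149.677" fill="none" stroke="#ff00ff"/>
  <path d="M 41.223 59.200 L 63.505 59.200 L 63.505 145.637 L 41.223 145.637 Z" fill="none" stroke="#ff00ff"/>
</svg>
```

viewBox `0 0 114.168 173.323` with mm width/height → 1 unit = 1 mm. Flip: y_m = 173.323 − y_svg.

**Shape 1** — `<path>` regular polygon, stroke `#ff00ff` → cut (S720, F1212). Machine vertices: (55.580,86.287) → (55.637,71.894) → (43.200,64.647) → (30.706,71.795) → (30.649,86.188) → (43.086,93.435) → (55.580,86.287). Closed: final G1 returns to the first vertex.

**Shape 2** — `<polygon>` regular polygon, stroke `#ff00ff` → cut (S720, F1212). Machine vertices: (95.406,89.646) → (101.830,53.210) → (65.394,46.786) → (58.970,83.222) → (95.406,89.646). Closed: final G1 returns to the first vertex.

**Shape 3** — `<polygon>` regular polygon, stroke `#ff00ff` → cut (S720, F1212). Machine vertices: (96.434,15.603) → (88.391,22.578) → (95.366,30.621) → (103.409,23.646) → (96.434,15.603). Closed: final G1 returns to the first vertex.

**Shape 4** — `<path>` rectangle, stroke `#ff00ff` → cut (S720, F1212). Machine vertices: (41.223,114.123) → (63.505,114.123) → (63.505,27.686) → (41.223,27.686) → (41.223,114.123). Closed: final G1 returns to the first vertex.

G21
G90
G00 X55.580 Y86.287
M3 S720
G1 X55.637 Y71.894 F1212
G1 X43.200 Y64.647
G1 X30.706 Y71.795
G1 X30.649 Y86.188
G1 X43.086 Y93.435
G1 X55.580 Y86.287
G00 X95.406 Y89.646
M3 S720
G1 X101.830 Y53.210 F1212
G1 X65.394 Y46.786
G1 X58.970 Y83.222
G1 X95.406 Y89.646
G00 X96.434 Y15.603
M3 S720
G1 X88.391 Y22.578 F1212
G1 X95.366 Y30.621
G1 X103.409 Y23.646
G1 X96.434 Y15.603
G00 X41.223 Y114.123
M3 S720
G1 X63.505 Y114.123 F1212
G1 X63.505 Y27.686
G1 X41.223 Y27.686
G1 X41.223 Y114.123
M5
G00 X0.000 Y0.000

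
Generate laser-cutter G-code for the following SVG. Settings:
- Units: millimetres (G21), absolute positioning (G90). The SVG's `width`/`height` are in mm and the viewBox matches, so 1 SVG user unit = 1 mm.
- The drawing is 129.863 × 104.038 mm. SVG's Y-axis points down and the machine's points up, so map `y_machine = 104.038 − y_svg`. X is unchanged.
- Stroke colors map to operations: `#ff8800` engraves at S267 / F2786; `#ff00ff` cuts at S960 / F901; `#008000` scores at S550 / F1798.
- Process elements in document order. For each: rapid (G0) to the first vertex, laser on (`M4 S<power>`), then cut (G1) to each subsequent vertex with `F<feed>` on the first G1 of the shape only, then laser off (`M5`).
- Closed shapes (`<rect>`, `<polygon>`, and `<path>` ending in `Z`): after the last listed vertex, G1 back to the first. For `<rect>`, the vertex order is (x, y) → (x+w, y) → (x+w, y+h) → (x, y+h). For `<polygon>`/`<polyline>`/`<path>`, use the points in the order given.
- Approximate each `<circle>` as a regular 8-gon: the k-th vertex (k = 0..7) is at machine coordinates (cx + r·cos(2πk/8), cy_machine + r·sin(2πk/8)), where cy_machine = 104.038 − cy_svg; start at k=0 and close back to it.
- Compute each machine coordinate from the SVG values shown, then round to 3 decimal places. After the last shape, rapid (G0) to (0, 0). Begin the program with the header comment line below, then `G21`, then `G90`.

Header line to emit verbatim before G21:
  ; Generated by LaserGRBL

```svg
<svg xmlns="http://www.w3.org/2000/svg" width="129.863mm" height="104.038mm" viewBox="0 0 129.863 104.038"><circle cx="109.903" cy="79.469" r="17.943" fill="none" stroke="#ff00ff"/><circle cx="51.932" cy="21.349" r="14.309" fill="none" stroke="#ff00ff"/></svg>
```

viewBox `0 0 129.863 104.038` with mm width/height → 1 unit = 1 mm. Flip: y_m = 104.038 − y_svg.

**Shape 1** — `<circle>` circle, stroke `#ff00ff` → cut (S960, F901). Machine vertices: (127.846,24.569) → (122.591,37.257) → (109.903,42.512) → (97.215,37.257) → (91.960,24.569) → (97.215,11.881) → (109.903,6.626) → (122.591,11.881) → (127.846,24.569). Closed: final G1 returns to the first vertex.

**Shape 2** — `<circle>` circle, stroke `#ff00ff` → cut (S960, F901). Machine vertices: (66.241,82.689) → (62.050,92.807) → (51.932,96.998) → (41.814,92.807) → (37.623,82.689) → (41.814,72.571) → (51.932,68.380) → (62.050,72.571) → (66.241,82.689). Closed: final G1 returns to the first vertex.

; Generated by LaserGRBL
G21
G90
G0 X127.846 Y24.569
M4 S960
G1 X122.591 Y37.257 F901
G1 X109.903 Y42.512
G1 X97.215 Y37.257
G1 X91.960 Y24.569
G1 X97.215 Y11.881
G1 X109.903 Y6.626
G1 X122.591 Y11.881
G1 X127.846 Y24.569
M5
G0 X66.241 Y82.689
M4 S960
G1 X62.050 Y92.807 F901
G1 X51.932 Y96.998
G1 X41.814 Y92.807
G1 X37.623 Y82.689
G1 X41.814 Y72.571
G1 X51.932 Y68.380
G1 X62.050 Y72.571
G1 X66.241 Y82.689
M5
G0 X0.000 Y0.000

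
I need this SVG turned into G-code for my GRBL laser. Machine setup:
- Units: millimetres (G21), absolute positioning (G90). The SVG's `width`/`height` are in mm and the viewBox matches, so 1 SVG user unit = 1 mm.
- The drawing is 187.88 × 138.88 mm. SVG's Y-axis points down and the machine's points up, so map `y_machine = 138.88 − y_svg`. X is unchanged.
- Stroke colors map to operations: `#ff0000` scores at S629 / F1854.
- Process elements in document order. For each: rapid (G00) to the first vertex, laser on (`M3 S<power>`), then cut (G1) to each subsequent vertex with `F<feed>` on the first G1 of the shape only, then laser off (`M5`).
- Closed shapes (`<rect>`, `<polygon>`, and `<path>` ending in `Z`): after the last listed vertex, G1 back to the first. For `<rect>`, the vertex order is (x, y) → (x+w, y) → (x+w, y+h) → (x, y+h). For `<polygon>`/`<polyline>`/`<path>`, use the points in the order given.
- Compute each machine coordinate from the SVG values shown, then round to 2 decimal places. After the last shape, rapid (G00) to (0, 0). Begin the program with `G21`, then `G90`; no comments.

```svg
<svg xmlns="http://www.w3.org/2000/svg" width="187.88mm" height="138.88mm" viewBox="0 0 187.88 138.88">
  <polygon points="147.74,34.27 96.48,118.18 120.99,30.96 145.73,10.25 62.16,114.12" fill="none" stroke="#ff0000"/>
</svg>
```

Since the viewBox matches the mm dimensions, user units are millimetres directly. The only transform is the Y-flip y_m = 138.88 − y_svg.

Shape 1 is a closed polygon drawn with `<polygon>`. Its stroke #ff0000 means score at S629, F1854. After flipping Y the toolpath is (147.74,104.61) → (96.48,20.70) → (120.99,107.92) → (145.73,128.63) → (62.16,24.76) → (147.74,104.61), returning to the start.

G21
G90
G00 X147.74 Y104.61
M3 S629
G1 X96.48 Y20.70 F1854
G1 X120.99 Y107.92
G1 X145.73 Y128.63
G1 X62.16 Y24.76
G1 X147.74 Y104.61
M5
G00 X0.00 Y0.00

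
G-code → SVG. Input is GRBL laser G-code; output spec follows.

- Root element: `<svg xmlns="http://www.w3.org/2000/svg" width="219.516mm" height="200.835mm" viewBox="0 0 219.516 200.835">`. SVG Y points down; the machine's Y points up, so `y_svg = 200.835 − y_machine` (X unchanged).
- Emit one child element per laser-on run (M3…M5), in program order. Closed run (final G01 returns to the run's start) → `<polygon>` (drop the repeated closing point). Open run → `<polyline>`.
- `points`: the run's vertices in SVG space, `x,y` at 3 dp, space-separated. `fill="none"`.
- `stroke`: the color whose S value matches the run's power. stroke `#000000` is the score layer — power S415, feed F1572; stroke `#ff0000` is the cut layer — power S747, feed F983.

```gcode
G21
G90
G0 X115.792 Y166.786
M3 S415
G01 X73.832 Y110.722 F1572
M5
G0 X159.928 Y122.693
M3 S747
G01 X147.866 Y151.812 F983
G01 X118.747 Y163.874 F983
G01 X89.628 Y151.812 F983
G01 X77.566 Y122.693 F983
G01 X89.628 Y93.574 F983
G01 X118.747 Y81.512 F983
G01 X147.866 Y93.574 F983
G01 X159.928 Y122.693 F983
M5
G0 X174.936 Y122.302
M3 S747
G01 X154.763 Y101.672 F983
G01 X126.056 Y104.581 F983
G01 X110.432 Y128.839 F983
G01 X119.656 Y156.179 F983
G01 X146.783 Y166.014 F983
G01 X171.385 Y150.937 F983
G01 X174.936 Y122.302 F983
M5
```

<svg xmlns="http://www.w3.org/2000/svg" width="219.516mm" height="200.835mm" viewBox="0 0 219.516 200.835">
  <polyline points="115.792,34.049 73.832,90.113" fill="none" stroke="#000000"/>
  <polygon points="159.928,78.142 147.866,49.023 118.747,36.961 89.628,49.023 77.566,78.142 89.628,107.261 118.747,119.323 147.866,107.261" fill="none" stroke="#ff0000"/>
  <polygon points="174.936,78.533 154.763,99.163 126.056,96.254 110.432,71.996 119.656,44.656 146.783,34.821 171.385,49.898" fill="none" stroke="#ff0000"/>
</svg>

Machine Y-up, SVG Y-down with viewBox height 200.835, so y_svg = 200.835 − y_machine; X carries over.

Run 1: the run's S415 means `#000000` (score). The run is open, so emit a `<polyline>` with points (Y-flipped): 115.792,34.049 73.832,90.113.

Run 2: the run's S747 means `#ff0000` (cut). The run returns to its start, so emit a `<polygon>` with points (Y-flipped): 159.928,78.142 147.866,49.023 118.747,36.961 89.628,49.023 77.566,78.142 89.628,107.261 118.747,119.323 147.866,107.261.

Run 3: S747 ⇒ cut layer `#ff0000`. The run returns to its start, so emit a `<polygon>` with points (Y-flipped): 174.936,78.533 154.763,99.163 126.056,96.254 110.432,71.996 119.656,44.656 146.783,34.821 171.385,49.898.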